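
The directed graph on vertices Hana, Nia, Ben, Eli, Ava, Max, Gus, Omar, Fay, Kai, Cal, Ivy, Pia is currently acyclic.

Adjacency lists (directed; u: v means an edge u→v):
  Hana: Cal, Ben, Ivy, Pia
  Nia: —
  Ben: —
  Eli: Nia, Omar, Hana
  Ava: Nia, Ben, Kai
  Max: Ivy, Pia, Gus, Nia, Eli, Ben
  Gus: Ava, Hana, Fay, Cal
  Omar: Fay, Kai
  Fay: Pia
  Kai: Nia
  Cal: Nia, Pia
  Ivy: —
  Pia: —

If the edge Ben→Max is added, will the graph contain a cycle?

Adding Ben→Max creates a cycle iff Max can already reach Ben.
Path from Max: Max → Ben.
So Max → … → Ben → Max is a cycle.

Yes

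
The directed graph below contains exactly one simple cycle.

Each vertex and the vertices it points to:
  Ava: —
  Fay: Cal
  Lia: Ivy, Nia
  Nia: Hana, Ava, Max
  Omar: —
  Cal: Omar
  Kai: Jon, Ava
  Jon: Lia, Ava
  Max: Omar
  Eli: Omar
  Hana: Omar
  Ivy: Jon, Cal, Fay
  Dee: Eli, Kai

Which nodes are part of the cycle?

Ivy, Jon, Lia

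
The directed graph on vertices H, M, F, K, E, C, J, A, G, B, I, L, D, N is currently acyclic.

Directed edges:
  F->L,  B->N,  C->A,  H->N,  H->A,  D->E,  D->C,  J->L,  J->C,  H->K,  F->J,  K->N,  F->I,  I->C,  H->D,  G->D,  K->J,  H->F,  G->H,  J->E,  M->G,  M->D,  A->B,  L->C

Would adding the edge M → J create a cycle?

Adding M→J creates a cycle iff J can already reach M.
Explore from J: no path reaches M. The graph stays acyclic.

No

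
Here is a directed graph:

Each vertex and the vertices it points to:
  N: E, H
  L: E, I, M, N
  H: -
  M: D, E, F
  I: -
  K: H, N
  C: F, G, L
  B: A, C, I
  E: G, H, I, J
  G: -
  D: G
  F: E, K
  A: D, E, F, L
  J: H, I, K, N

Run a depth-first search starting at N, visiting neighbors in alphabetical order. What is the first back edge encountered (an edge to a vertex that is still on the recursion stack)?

DFS from N (visiting neighbors in alphabetical order); mark gray on enter, black on exit:
N gray
  E gray
    G gray
    G black
    H gray
    H black
    I gray
    I black
    J gray
      J→H: H black — skip
      J→I: I black — skip
      K gray
        K→H: H black — skip
        K→N: N is gray → back edge
First back edge: K → N.

K->N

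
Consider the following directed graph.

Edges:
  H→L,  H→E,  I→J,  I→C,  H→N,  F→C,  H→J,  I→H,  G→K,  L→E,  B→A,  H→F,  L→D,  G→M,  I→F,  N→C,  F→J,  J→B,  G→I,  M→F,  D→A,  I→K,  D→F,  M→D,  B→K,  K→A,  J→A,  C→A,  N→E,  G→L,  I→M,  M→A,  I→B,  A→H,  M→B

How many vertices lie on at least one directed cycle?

10

A vertex is on a directed cycle iff it belongs to a strongly connected component of size ≥ 2 (or has a self-loop).
The vertices on cycles are {A, B, C, D, F, H, J, K, L, N} — 10 in total.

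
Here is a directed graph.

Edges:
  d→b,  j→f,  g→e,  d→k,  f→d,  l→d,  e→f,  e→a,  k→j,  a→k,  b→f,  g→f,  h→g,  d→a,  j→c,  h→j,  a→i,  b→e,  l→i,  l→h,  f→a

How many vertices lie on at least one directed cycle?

7

A vertex is on a directed cycle iff it belongs to a strongly connected component of size ≥ 2 (or has a self-loop).
The vertices on cycles are {a, b, d, e, f, j, k} — 7 in total.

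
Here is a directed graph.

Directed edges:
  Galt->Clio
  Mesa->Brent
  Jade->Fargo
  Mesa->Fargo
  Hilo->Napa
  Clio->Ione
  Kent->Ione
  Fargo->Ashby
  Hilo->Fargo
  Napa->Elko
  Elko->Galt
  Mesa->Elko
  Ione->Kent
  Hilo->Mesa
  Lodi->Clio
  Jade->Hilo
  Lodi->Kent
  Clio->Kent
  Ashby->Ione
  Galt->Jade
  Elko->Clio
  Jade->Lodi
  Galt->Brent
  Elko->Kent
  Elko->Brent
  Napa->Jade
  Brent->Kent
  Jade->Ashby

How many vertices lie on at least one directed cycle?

8

A vertex is on a directed cycle iff it belongs to a strongly connected component of size ≥ 2 (or has a self-loop).
The vertices on cycles are {Elko, Galt, Hilo, Ione, Jade, Kent, Mesa, Napa} — 8 in total.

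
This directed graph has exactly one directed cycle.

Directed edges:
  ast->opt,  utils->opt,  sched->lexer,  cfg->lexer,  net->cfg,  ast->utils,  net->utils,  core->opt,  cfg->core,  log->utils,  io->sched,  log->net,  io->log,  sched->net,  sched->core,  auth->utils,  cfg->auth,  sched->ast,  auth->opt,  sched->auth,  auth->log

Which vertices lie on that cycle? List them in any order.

DFS with gray/black marking from log:
log gray
  net gray
    utils gray
      opt gray
      opt black
    utils black
    cfg gray
      core gray
        core→opt: opt black — skip
      core black
      lexer gray
      lexer black
      auth gray
        auth→opt: opt black — skip
        auth→utils: utils black — skip
        auth→log: log is gray → back edge
Back edge closes the cycle log → net → cfg → auth → log; its vertices are {cfg, log, net, auth}.

cfg, log, net, auth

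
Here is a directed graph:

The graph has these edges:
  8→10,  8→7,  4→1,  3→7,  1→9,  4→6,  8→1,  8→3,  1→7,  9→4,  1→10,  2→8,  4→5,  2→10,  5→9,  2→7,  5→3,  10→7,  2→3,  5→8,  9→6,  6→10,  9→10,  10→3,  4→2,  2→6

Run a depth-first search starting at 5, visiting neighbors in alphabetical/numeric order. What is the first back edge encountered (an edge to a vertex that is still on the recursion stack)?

DFS from 5 (visiting neighbors in alphabetical/numeric order); mark gray on enter, black on exit:
5 gray
  3 gray
    7 gray
    7 black
  3 black
  8 gray
    1 gray
      1→7: 7 black — skip
      9 gray
        4 gray
          4→1: 1 is gray → back edge
First back edge: 4 → 1.

4->1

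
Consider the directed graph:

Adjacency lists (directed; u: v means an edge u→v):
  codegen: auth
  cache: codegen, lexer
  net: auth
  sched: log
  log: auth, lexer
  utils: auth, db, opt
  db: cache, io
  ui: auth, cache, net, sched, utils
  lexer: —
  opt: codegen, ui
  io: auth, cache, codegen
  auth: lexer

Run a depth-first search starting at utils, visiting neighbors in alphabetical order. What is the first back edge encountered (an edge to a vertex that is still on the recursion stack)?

ui→utils

DFS from utils (visiting neighbors in alphabetical order); mark gray on enter, black on exit:
utils gray
  auth gray
    lexer gray
    lexer black
  auth black
  db gray
    cache gray
      codegen gray
        codegen→auth: auth black — skip
      codegen black
      cache→lexer: lexer black — skip
    cache black
    io gray
      io→auth: auth black — skip
      io→cache: cache black — skip
      io→codegen: codegen black — skip
    io black
  db black
  opt gray
    opt→codegen: codegen black — skip
    ui gray
      ui→auth: auth black — skip
      ui→cache: cache black — skip
      net gray
        net→auth: auth black — skip
      net black
      sched gray
        log gray
          log→auth: auth black — skip
          log→lexer: lexer black — skip
        log black
      sched black
      ui→utils: utils is gray → back edge
First back edge: ui → utils.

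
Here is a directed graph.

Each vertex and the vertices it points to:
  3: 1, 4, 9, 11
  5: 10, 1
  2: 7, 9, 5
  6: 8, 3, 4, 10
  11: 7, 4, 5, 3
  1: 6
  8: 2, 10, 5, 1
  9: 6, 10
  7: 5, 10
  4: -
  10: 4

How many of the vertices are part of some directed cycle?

9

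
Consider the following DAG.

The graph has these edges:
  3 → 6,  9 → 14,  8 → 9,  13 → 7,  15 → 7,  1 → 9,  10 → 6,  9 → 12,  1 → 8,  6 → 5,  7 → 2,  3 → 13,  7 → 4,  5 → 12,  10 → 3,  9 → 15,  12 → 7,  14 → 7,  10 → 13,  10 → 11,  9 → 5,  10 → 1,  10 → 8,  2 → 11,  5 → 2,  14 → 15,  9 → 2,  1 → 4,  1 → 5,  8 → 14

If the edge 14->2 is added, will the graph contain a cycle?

No

Adding 14→2 creates a cycle iff 2 can already reach 14.
Explore from 2: no path reaches 14. The graph stays acyclic.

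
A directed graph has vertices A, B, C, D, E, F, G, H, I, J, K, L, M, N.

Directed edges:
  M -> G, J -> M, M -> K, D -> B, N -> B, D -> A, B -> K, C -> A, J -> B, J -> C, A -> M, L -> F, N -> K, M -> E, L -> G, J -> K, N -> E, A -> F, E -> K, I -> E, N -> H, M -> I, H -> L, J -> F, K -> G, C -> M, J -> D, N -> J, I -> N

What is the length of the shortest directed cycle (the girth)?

For each vertex v, BFS finds the shortest path from v back to v.
The shortest such closed walk is N → J → M → I → N, length 4.

4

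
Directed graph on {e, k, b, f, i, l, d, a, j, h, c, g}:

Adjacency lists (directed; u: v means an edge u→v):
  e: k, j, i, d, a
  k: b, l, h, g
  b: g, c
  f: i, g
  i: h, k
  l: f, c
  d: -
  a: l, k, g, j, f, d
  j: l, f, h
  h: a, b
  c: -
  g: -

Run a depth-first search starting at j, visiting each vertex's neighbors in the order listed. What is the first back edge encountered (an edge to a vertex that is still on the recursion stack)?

a→l

DFS from j (visiting each vertex's neighbors in the order listed); mark gray on enter, black on exit:
j gray
  l gray
    f gray
      i gray
        h gray
          a gray
            a→l: l is gray → back edge
First back edge: a → l.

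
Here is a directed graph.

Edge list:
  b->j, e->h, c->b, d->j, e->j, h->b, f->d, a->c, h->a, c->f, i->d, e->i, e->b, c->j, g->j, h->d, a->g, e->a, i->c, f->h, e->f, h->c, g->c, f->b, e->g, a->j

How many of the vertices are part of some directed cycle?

5

A vertex is on a directed cycle iff it belongs to a strongly connected component of size ≥ 2 (or has a self-loop).
The vertices on cycles are {a, c, f, g, h} — 5 in total.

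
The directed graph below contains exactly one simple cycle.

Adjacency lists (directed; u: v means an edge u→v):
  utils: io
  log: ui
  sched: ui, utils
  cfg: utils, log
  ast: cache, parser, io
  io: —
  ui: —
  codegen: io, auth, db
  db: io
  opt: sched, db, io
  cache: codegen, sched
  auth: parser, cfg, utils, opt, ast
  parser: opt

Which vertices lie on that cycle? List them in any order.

ast, auth, cache, codegen

DFS with gray/black marking from codegen:
codegen gray
  io gray
  io black
  auth gray
    parser gray
      opt gray
        sched gray
          ui gray
          ui black
          utils gray
            utils→io: io black — skip
          utils black
        sched black
        db gray
          db→io: io black — skip
        db black
        opt→io: io black — skip
      opt black
    parser black
    cfg gray
      cfg→utils: utils black — skip
      log gray
        log→ui: ui black — skip
      log black
    cfg black
    auth→utils: utils black — skip
    auth→opt: opt black — skip
    ast gray
      cache gray
        cache→codegen: codegen is gray → back edge
Back edge closes the cycle codegen → auth → ast → cache → codegen; its vertices are {ast, auth, cache, codegen}.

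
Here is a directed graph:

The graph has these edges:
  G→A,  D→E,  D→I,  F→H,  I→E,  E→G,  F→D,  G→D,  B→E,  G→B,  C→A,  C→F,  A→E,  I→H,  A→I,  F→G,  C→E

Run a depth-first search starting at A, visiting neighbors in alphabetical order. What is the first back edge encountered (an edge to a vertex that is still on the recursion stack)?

G→A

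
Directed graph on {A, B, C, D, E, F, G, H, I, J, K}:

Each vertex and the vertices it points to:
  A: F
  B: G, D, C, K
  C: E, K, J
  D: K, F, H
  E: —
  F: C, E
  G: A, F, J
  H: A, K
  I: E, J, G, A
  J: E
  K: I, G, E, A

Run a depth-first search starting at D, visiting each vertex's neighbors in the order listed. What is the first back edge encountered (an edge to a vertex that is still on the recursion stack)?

C→K

DFS from D (visiting each vertex's neighbors in the order listed); mark gray on enter, black on exit:
D gray
  K gray
    I gray
      E gray
      E black
      J gray
        J→E: E black — skip
      J black
      G gray
        A gray
          F gray
            C gray
              C→E: E black — skip
              C→K: K is gray → back edge
First back edge: C → K.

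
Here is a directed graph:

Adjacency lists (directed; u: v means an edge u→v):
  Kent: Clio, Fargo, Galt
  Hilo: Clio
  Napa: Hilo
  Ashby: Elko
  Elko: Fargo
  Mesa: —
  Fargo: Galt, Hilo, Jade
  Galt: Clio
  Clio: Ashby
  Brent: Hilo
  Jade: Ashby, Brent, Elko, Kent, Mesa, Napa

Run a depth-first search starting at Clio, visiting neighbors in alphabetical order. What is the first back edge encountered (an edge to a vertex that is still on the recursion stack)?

Galt→Clio

DFS from Clio (visiting neighbors in alphabetical order); mark gray on enter, black on exit:
Clio gray
  Ashby gray
    Elko gray
      Fargo gray
        Galt gray
          Galt→Clio: Clio is gray → back edge
First back edge: Galt → Clio.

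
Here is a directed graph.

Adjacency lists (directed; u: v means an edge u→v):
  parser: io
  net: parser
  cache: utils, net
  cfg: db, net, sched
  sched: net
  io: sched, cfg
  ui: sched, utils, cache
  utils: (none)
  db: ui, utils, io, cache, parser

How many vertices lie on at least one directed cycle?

8

A vertex is on a directed cycle iff it belongs to a strongly connected component of size ≥ 2 (or has a self-loop).
The vertices on cycles are {db, io, ui, cfg, net, cache, sched, parser} — 8 in total.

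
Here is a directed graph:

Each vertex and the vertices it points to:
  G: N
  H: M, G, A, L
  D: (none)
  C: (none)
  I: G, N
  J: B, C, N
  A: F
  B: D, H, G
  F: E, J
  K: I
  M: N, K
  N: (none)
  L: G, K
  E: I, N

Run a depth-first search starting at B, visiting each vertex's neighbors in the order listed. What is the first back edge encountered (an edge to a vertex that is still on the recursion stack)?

J→B

DFS from B (visiting each vertex's neighbors in the order listed); mark gray on enter, black on exit:
B gray
  D gray
  D black
  H gray
    M gray
      N gray
      N black
      K gray
        I gray
          G gray
            G→N: N black — skip
          G black
          I→N: N black — skip
        I black
      K black
    M black
    H→G: G black — skip
    A gray
      F gray
        E gray
          E→I: I black — skip
          E→N: N black — skip
        E black
        J gray
          J→B: B is gray → back edge
First back edge: J → B.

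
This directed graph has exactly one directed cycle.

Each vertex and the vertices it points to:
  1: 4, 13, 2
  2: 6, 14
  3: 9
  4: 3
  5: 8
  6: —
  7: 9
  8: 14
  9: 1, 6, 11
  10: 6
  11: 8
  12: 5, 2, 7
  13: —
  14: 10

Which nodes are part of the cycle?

1, 3, 4, 9

DFS with gray/black marking from 9:
9 gray
  1 gray
    4 gray
      3 gray
        3→9: 9 is gray → back edge
Back edge closes the cycle 9 → 1 → 4 → 3 → 9; its vertices are {1, 3, 4, 9}.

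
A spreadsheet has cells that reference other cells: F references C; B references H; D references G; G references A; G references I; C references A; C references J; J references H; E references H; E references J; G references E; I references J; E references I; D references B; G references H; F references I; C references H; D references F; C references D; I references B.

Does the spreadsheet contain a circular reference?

Yes

DFS with white/gray/black marking, starting from D:
D gray
  F gray
    C gray
      J gray
        H gray
        H black
      J black
      C→D: D is gray → back edge
Back edge found, so a cycle exists: D → F → C → D.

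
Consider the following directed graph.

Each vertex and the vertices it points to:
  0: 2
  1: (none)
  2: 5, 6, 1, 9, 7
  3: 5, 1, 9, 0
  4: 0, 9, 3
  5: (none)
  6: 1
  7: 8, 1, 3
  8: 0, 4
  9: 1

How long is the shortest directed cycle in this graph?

For each vertex v, BFS finds the shortest path from v back to v.
The shortest such closed walk is 0 → 2 → 7 → 8 → 0, length 4.

4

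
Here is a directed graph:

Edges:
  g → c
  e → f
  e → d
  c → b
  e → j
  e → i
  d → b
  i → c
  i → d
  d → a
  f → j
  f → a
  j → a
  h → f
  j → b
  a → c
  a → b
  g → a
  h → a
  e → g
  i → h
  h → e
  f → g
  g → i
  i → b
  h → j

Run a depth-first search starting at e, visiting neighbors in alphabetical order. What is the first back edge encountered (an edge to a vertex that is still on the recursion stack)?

h->e

DFS from e (visiting neighbors in alphabetical order); mark gray on enter, black on exit:
e gray
  d gray
    a gray
      b gray
      b black
      c gray
        c→b: b black — skip
      c black
    a black
    d→b: b black — skip
  d black
  f gray
    f→a: a black — skip
    g gray
      g→a: a black — skip
      g→c: c black — skip
      i gray
        i→b: b black — skip
        i→c: c black — skip
        i→d: d black — skip
        h gray
          h→a: a black — skip
          h→e: e is gray → back edge
First back edge: h → e.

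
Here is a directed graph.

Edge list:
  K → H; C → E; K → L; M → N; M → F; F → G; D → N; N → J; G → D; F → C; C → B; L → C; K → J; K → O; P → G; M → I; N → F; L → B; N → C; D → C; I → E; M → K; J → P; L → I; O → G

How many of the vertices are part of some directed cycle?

A vertex is on a directed cycle iff it belongs to a strongly connected component of size ≥ 2 (or has a self-loop).
The vertices on cycles are {D, F, G, J, N, P} — 6 in total.

6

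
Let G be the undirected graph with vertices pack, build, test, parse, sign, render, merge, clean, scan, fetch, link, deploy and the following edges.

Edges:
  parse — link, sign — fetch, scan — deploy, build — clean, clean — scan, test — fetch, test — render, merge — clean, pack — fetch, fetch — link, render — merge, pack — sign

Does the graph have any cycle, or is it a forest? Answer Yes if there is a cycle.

DFS, tracking each vertex's parent; an edge to a visited non-parent vertex closes a cycle.
Start from clean:
visit clean (parent –)
  visit scan (parent clean)
    visit deploy (parent scan)
      deploy–scan: parent, skip
    scan–clean: parent, skip
  visit merge (parent clean)
    merge–clean: parent, skip
    visit render (parent merge)
      render–merge: parent, skip
      visit test (parent render)
        visit fetch (parent test)
          visit sign (parent fetch)
            sign–fetch: parent, skip
            visit pack (parent sign)
              pack–sign: parent, skip
              pack–fetch: fetch visited and ≠ parent → cycle
Cycle: fetch – sign – pack – fetch.

Yes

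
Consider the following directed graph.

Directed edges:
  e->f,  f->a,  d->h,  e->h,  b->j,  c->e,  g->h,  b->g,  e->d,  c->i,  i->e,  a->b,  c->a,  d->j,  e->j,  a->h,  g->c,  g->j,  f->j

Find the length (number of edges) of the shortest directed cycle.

For each vertex v, BFS finds the shortest path from v back to v.
The shortest such closed walk is c → a → b → g → c, length 4.

4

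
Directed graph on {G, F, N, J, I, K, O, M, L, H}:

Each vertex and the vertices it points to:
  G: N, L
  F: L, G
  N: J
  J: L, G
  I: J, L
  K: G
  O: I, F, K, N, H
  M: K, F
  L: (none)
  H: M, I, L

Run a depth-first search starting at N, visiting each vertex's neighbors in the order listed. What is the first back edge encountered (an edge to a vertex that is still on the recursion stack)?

G->N

DFS from N (visiting each vertex's neighbors in the order listed); mark gray on enter, black on exit:
N gray
  J gray
    L gray
    L black
    G gray
      G→N: N is gray → back edge
First back edge: G → N.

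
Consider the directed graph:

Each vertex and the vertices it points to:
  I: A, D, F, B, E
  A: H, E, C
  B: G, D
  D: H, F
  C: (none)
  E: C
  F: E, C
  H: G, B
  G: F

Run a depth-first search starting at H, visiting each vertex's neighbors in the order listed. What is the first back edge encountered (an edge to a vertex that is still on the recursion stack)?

DFS from H (visiting each vertex's neighbors in the order listed); mark gray on enter, black on exit:
H gray
  G gray
    F gray
      E gray
        C gray
        C black
      E black
      F→C: C black — skip
    F black
  G black
  B gray
    B→G: G black — skip
    D gray
      D→H: H is gray → back edge
First back edge: D → H.

D→H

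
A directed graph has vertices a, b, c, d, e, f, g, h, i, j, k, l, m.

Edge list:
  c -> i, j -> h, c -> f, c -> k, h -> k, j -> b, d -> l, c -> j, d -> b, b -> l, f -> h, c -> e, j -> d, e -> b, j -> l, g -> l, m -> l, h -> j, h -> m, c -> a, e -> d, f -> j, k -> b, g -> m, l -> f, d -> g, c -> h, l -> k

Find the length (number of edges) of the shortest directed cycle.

2

For each vertex v, BFS finds the shortest path from v back to v.
The shortest such closed walk is h → j → h, length 2.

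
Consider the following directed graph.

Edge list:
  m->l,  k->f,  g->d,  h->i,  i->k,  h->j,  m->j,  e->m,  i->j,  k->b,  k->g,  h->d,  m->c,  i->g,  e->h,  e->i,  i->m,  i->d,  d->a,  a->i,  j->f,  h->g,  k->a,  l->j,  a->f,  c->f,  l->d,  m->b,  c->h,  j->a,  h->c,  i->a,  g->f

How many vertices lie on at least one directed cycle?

10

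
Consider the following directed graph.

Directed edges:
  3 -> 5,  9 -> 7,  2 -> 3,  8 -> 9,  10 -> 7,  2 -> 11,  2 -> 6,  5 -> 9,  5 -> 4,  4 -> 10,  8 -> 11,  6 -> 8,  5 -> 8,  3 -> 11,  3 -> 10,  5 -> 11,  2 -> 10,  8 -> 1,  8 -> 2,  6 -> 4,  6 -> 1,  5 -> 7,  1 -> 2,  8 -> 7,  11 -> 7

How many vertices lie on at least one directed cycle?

6

A vertex is on a directed cycle iff it belongs to a strongly connected component of size ≥ 2 (or has a self-loop).
The vertices on cycles are {1, 2, 3, 5, 6, 8} — 6 in total.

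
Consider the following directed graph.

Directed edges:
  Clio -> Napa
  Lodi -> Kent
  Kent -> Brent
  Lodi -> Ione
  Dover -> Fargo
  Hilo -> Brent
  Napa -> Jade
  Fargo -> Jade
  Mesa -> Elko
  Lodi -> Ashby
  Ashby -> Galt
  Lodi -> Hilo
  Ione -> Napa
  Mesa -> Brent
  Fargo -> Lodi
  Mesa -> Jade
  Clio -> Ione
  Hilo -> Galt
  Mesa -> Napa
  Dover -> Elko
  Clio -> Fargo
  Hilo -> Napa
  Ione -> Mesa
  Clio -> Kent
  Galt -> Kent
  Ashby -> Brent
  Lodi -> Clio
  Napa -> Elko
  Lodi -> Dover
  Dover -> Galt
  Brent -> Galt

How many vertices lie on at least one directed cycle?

A vertex is on a directed cycle iff it belongs to a strongly connected component of size ≥ 2 (or has a self-loop).
The vertices on cycles are {Clio, Galt, Kent, Lodi, Brent, Dover, Fargo} — 7 in total.

7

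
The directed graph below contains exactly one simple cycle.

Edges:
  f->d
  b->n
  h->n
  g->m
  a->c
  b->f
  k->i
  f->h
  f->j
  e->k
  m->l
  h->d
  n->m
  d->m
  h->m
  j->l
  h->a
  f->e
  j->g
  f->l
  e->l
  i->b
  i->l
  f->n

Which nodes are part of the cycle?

b, e, f, i, k

DFS with gray/black marking from b:
b gray
  f gray
    j gray
      g gray
        m gray
          l gray
          l black
        m black
      g black
      j→l: l black — skip
    j black
    h gray
      a gray
        c gray
        c black
      a black
      d gray
        d→m: m black — skip
      d black
      n gray
        n→m: m black — skip
      n black
      h→m: m black — skip
    h black
    e gray
      k gray
        i gray
          i→l: l black — skip
          i→b: b is gray → back edge
Back edge closes the cycle b → f → e → k → i → b; its vertices are {b, e, f, i, k}.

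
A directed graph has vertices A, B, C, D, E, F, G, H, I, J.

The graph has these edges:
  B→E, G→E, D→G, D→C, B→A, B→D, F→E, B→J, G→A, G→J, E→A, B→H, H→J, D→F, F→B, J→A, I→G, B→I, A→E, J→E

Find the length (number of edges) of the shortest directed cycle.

For each vertex v, BFS finds the shortest path from v back to v.
The shortest such closed walk is E → A → E, length 2.

2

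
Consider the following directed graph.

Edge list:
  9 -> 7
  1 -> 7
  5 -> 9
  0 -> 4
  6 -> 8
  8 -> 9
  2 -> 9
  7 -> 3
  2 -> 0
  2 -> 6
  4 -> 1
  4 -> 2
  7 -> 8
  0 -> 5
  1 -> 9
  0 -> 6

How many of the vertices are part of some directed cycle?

6

A vertex is on a directed cycle iff it belongs to a strongly connected component of size ≥ 2 (or has a self-loop).
The vertices on cycles are {0, 2, 4, 7, 8, 9} — 6 in total.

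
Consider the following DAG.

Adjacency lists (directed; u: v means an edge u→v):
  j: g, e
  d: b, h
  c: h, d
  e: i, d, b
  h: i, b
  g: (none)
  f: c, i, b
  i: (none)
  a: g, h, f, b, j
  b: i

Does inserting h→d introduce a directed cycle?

Adding h→d creates a cycle iff d can already reach h.
Path from d: d → h.
So d → … → h → d is a cycle.

Yes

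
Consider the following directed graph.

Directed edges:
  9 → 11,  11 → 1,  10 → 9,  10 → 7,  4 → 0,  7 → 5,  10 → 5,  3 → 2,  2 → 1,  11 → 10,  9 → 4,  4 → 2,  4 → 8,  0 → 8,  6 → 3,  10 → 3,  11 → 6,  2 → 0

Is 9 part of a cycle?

Yes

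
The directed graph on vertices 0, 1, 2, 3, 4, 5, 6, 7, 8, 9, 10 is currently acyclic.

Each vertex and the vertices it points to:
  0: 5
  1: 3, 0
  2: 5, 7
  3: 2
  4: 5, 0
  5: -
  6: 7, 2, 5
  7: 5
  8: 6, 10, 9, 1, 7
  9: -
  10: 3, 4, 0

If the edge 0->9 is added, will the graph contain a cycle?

No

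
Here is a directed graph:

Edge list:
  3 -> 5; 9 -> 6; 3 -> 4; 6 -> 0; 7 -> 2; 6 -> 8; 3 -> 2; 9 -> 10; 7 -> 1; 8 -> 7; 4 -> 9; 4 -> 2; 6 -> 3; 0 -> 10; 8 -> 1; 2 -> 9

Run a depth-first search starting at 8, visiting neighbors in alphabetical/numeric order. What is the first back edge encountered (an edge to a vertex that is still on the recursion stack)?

3→2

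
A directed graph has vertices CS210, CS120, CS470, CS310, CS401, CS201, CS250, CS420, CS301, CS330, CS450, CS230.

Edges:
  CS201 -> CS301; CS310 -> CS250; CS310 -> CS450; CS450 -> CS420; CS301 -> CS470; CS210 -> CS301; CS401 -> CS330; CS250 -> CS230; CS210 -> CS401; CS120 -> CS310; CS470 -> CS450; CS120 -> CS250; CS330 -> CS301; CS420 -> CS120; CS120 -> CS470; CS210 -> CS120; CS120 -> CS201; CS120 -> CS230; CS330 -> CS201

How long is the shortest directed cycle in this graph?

For each vertex v, BFS finds the shortest path from v back to v.
The shortest such closed walk is CS120 → CS310 → CS450 → CS420 → CS120, length 4.

4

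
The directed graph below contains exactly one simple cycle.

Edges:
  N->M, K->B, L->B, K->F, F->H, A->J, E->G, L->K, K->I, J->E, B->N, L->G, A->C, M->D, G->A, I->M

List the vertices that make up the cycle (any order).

DFS with gray/black marking from G:
G gray
  A gray
    J gray
      E gray
        E→G: G is gray → back edge
Back edge closes the cycle G → A → J → E → G; its vertices are {A, E, G, J}.

A, E, G, J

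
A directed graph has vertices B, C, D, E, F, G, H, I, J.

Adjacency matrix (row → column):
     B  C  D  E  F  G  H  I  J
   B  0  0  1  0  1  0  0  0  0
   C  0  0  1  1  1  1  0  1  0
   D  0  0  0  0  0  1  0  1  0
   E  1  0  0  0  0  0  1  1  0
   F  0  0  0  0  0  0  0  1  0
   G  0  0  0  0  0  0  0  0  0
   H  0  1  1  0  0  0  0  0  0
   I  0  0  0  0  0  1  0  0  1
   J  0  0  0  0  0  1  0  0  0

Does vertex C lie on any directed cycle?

C is on a cycle iff C can reach itself via ≥1 edge.
C → E → H → C — yes.

Yes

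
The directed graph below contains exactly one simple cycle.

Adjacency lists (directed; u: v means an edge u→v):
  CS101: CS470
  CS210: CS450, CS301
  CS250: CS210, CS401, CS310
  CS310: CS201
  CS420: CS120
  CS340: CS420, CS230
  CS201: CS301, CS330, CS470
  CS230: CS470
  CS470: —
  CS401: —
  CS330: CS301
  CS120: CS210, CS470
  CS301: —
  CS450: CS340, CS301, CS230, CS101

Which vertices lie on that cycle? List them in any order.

DFS with gray/black marking from CS210:
CS210 gray
  CS450 gray
    CS340 gray
      CS420 gray
        CS120 gray
          CS120→CS210: CS210 is gray → back edge
Back edge closes the cycle CS210 → CS450 → CS340 → CS420 → CS120 → CS210; its vertices are {CS120, CS210, CS340, CS420, CS450}.

CS120, CS210, CS340, CS420, CS450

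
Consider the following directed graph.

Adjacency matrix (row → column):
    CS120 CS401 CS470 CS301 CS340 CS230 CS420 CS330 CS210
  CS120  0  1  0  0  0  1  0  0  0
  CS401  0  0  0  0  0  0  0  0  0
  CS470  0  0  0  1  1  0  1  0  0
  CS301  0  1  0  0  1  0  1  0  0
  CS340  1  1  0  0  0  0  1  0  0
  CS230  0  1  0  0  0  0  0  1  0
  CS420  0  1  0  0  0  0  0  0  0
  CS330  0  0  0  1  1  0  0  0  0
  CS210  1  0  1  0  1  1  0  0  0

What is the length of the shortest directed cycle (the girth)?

4

For each vertex v, BFS finds the shortest path from v back to v.
The shortest such closed walk is CS120 → CS230 → CS330 → CS340 → CS120, length 4.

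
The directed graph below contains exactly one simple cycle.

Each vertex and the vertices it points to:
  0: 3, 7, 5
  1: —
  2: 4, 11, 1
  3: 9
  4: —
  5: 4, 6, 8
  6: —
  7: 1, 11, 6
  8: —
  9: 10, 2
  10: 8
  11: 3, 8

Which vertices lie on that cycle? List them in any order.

DFS with gray/black marking from 3:
3 gray
  9 gray
    10 gray
      8 gray
      8 black
    10 black
    2 gray
      4 gray
      4 black
      11 gray
        11→3: 3 is gray → back edge
Back edge closes the cycle 3 → 9 → 2 → 11 → 3; its vertices are {2, 3, 9, 11}.

2, 3, 9, 11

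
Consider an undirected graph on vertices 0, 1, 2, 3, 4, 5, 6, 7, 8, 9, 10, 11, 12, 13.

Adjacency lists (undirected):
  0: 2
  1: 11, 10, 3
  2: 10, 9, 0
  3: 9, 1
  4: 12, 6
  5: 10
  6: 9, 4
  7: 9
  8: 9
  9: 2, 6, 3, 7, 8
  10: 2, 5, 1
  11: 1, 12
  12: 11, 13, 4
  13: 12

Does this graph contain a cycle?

Yes

DFS, tracking each vertex's parent; an edge to a visited non-parent vertex closes a cycle.
Start from 8:
visit 8 (parent –)
  visit 9 (parent 8)
    visit 2 (parent 9)
      visit 10 (parent 2)
        10–2: parent, skip
        visit 5 (parent 10)
          5–10: parent, skip
        visit 1 (parent 10)
          visit 11 (parent 1)
            11–1: parent, skip
            visit 12 (parent 11)
              12–11: parent, skip
              visit 13 (parent 12)
                13–12: parent, skip
              visit 4 (parent 12)
                4–12: parent, skip
                visit 6 (parent 4)
                  6–9: 9 visited and ≠ parent → cycle
Cycle: 9 – 2 – 10 – 1 – 11 – 12 – 4 – 6 – 9.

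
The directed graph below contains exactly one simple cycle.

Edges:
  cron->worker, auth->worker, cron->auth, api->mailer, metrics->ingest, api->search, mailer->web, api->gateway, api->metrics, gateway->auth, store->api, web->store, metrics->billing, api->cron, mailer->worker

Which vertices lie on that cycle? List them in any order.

DFS with gray/black marking from store:
store gray
  api gray
    mailer gray
      web gray
        web→store: store is gray → back edge
Back edge closes the cycle store → api → mailer → web → store; its vertices are {api, web, store, mailer}.

api, web, store, mailer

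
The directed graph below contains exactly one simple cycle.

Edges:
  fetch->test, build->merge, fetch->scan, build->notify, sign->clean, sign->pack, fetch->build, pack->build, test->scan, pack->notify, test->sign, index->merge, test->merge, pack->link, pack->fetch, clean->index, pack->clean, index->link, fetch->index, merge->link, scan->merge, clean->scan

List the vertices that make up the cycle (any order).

pack, sign, test, fetch

DFS with gray/black marking from sign:
sign gray
  clean gray
    scan gray
      merge gray
        link gray
        link black
      merge black
    scan black
    index gray
      index→link: link black — skip
      index→merge: merge black — skip
    index black
  clean black
  pack gray
    build gray
      notify gray
      notify black
      build→merge: merge black — skip
    build black
    fetch gray
      test gray
        test→sign: sign is gray → back edge
Back edge closes the cycle sign → pack → fetch → test → sign; its vertices are {pack, sign, test, fetch}.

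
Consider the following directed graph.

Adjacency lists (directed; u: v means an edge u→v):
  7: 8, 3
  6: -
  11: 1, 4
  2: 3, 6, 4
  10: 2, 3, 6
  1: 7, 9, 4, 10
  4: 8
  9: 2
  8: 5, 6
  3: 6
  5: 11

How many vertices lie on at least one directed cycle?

A vertex is on a directed cycle iff it belongs to a strongly connected component of size ≥ 2 (or has a self-loop).
The vertices on cycles are {1, 2, 4, 5, 7, 8, 9, 10, 11} — 9 in total.

9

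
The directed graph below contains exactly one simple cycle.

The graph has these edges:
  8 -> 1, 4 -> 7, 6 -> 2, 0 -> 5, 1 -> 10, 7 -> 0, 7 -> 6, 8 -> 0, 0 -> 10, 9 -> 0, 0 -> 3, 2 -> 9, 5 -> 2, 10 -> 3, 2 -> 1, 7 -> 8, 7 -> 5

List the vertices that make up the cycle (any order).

0, 2, 5, 9

DFS with gray/black marking from 2:
2 gray
  1 gray
    10 gray
      3 gray
      3 black
    10 black
  1 black
  9 gray
    0 gray
      0→3: 3 black — skip
      0→10: 10 black — skip
      5 gray
        5→2: 2 is gray → back edge
Back edge closes the cycle 2 → 9 → 0 → 5 → 2; its vertices are {0, 2, 5, 9}.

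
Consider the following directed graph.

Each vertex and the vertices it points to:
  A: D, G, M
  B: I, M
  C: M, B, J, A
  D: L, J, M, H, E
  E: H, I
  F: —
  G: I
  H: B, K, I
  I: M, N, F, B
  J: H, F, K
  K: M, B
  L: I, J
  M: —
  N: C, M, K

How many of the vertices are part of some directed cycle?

A vertex is on a directed cycle iff it belongs to a strongly connected component of size ≥ 2 (or has a self-loop).
The vertices on cycles are {A, B, C, D, E, G, H, I, J, K, L, N} — 12 in total.

12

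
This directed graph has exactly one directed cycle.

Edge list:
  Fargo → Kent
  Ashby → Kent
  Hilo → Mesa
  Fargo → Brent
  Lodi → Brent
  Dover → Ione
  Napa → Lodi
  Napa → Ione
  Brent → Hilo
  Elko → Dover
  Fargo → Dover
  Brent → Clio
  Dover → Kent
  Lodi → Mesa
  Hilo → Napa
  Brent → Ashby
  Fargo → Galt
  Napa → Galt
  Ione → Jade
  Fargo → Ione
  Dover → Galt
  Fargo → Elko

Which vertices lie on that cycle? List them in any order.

DFS with gray/black marking from Brent:
Brent gray
  Ashby gray
    Kent gray
    Kent black
  Ashby black
  Clio gray
  Clio black
  Hilo gray
    Mesa gray
    Mesa black
    Napa gray
      Lodi gray
        Lodi→Mesa: Mesa black — skip
        Lodi→Brent: Brent is gray → back edge
Back edge closes the cycle Brent → Hilo → Napa → Lodi → Brent; its vertices are {Hilo, Lodi, Napa, Brent}.

Hilo, Lodi, Napa, Brent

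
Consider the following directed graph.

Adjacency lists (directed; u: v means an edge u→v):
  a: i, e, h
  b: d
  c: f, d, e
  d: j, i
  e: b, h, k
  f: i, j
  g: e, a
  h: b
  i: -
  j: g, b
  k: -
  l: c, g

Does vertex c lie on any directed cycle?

c lies on a cycle iff there is a path from c back to itself.
Exploring from c, it never reaches itself; equivalently, its strongly connected component is a singleton.

No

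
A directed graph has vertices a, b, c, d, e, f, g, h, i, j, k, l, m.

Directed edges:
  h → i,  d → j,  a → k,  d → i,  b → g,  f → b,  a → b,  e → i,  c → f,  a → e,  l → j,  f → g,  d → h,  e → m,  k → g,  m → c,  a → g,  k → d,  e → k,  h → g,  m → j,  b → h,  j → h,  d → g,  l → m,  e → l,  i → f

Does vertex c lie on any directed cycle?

No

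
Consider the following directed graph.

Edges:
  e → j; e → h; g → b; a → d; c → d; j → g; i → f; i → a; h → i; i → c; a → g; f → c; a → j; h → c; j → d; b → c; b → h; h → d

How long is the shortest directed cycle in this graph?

For each vertex v, BFS finds the shortest path from v back to v.
The shortest such closed walk is h → i → a → g → b → h, length 5.

5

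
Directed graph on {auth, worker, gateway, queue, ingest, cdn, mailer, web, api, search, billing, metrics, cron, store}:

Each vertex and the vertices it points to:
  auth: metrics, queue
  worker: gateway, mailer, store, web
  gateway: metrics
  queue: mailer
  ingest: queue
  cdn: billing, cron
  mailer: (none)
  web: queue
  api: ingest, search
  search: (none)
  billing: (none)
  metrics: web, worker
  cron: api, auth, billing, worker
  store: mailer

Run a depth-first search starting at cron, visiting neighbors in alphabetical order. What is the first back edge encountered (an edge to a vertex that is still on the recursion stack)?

DFS from cron (visiting neighbors in alphabetical order); mark gray on enter, black on exit:
cron gray
  api gray
    ingest gray
      queue gray
        mailer gray
        mailer black
      queue black
    ingest black
    search gray
    search black
  api black
  auth gray
    metrics gray
      web gray
        web→queue: queue black — skip
      web black
      worker gray
        gateway gray
          gateway→metrics: metrics is gray → back edge
First back edge: gateway → metrics.

gateway→metrics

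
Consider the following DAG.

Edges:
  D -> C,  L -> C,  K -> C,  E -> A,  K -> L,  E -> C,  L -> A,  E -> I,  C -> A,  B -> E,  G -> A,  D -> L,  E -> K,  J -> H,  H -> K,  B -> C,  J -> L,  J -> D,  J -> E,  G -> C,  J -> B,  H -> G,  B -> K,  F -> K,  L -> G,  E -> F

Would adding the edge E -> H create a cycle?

No

Adding E→H creates a cycle iff H can already reach E.
Explore from H: no path reaches E. The graph stays acyclic.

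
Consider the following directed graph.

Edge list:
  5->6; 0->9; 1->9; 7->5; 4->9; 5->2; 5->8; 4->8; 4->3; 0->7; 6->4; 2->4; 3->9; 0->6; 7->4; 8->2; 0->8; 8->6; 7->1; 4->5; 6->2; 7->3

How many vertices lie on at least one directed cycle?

5

A vertex is on a directed cycle iff it belongs to a strongly connected component of size ≥ 2 (or has a self-loop).
The vertices on cycles are {2, 4, 5, 6, 8} — 5 in total.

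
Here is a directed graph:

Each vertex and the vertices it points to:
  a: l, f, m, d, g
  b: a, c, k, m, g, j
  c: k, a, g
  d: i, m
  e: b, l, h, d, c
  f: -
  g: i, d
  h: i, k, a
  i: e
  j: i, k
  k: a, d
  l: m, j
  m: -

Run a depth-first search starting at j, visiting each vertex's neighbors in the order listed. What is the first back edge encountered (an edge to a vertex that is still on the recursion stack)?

l->j

DFS from j (visiting each vertex's neighbors in the order listed); mark gray on enter, black on exit:
j gray
  i gray
    e gray
      b gray
        a gray
          l gray
            m gray
            m black
            l→j: j is gray → back edge
First back edge: l → j.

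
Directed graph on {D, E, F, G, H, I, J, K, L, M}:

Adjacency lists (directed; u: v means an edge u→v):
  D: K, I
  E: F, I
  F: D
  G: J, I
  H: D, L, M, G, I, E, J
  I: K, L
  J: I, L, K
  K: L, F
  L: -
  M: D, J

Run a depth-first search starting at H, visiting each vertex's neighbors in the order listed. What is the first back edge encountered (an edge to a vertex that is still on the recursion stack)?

DFS from H (visiting each vertex's neighbors in the order listed); mark gray on enter, black on exit:
H gray
  D gray
    K gray
      L gray
      L black
      F gray
        F→D: D is gray → back edge
First back edge: F → D.

F->D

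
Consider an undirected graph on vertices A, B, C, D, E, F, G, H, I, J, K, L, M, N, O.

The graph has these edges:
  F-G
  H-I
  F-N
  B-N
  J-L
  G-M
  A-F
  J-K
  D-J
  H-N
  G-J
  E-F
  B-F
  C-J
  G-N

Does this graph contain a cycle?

Yes

DFS, tracking each vertex's parent; an edge to a visited non-parent vertex closes a cycle.
Start from J:
visit J (parent –)
  visit C (parent J)
    C–J: parent, skip
  visit G (parent J)
    visit N (parent G)
      visit H (parent N)
        H–N: parent, skip
        visit I (parent H)
          I–H: parent, skip
      visit B (parent N)
        B–N: parent, skip
        visit F (parent B)
          visit E (parent F)
            E–F: parent, skip
          visit A (parent F)
            A–F: parent, skip
          F–B: parent, skip
          F–G: G visited and ≠ parent → cycle
Cycle: G – N – B – F – G.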